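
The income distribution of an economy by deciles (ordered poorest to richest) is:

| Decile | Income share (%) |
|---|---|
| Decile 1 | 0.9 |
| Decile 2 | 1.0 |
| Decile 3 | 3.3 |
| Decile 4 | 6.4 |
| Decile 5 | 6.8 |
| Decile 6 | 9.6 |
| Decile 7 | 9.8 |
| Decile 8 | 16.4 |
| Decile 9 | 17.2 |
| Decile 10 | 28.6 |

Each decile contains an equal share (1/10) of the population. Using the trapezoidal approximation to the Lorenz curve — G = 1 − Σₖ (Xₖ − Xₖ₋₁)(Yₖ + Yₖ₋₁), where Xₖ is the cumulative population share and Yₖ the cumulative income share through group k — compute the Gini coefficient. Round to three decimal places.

Cumulative income shares Yₖ: 0.0090, 0.0190, 0.0520, 0.1160, 0.1840, 0.2800, 0.3780, 0.5420, 0.7140, 1.0000
Σ (Xₖ−Xₖ₋₁)(Yₖ+Yₖ₋₁) = (1/10)(0.0090+0.0000) + (1/10)(0.0190+0.0090) + (1/10)(0.0520+0.0190) + (1/10)(0.1160+0.0520) + (1/10)(0.1840+0.1160) + (1/10)(0.2800+0.1840) + (1/10)(0.3780+0.2800) + (1/10)(0.5420+0.3780) + (1/10)(0.7140+0.5420) + (1/10)(1.0000+0.7140)
  = 0.0009 + 0.0028 + 0.0071 + 0.0168 + 0.0300 + 0.0464 + 0.0658 + 0.0920 + 0.1256 + 0.1714 = 0.5588
G = 1 − 0.5588 = 0.4412

0.441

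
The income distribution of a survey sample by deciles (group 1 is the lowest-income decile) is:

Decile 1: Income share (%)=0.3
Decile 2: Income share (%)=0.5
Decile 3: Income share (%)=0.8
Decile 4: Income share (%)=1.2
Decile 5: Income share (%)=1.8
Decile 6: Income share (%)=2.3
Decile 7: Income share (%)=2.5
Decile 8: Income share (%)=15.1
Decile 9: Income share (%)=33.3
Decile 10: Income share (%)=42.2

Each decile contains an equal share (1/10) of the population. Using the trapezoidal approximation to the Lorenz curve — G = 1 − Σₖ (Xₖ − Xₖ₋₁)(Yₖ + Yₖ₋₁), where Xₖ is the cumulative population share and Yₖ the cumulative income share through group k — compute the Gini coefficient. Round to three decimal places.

0.683

Cumulative income shares Yₖ: 0.0030, 0.0080, 0.0160, 0.0280, 0.0460, 0.0690, 0.0940, 0.2450, 0.5780, 1.0000
Σ (Xₖ−Xₖ₋₁)(Yₖ+Yₖ₋₁) = (1/10)(0.0030+0.0000) + (1/10)(0.0080+0.0030) + (1/10)(0.0160+0.0080) + (1/10)(0.0280+0.0160) + (1/10)(0.0460+0.0280) + (1/10)(0.0690+0.0460) + (1/10)(0.0940+0.0690) + (1/10)(0.2450+0.0940) + (1/10)(0.5780+0.2450) + (1/10)(1.0000+0.5780)
  = 0.0003 + 0.0011 + 0.0024 + 0.0044 + 0.0074 + 0.0115 + 0.0163 + 0.0339 + 0.0823 + 0.1578 = 0.3174
G = 1 − 0.3174 = 0.6826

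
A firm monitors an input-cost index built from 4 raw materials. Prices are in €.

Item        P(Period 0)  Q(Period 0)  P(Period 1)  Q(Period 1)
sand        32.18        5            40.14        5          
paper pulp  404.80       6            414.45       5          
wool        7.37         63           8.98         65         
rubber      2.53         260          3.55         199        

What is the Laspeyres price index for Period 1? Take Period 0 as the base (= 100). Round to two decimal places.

Laspeyres price index uses base-period quantities as weights.
ΣP(Period 1)·Q(Period 0) = 40.14×5 + 414.45×6 + 8.98×63 + 3.55×260 = 200.7 + 2486.7 + 565.74 + 923 = 4176.14
ΣP(Period 0)·Q(Period 0) = 32.18×5 + 404.80×6 + 7.37×63 + 2.53×260 = 160.9 + 2428.8 + 464.31 + 657.8 = 3711.81
Index = 4176.14 / 3711.81 × 100 = 112.5095

112.51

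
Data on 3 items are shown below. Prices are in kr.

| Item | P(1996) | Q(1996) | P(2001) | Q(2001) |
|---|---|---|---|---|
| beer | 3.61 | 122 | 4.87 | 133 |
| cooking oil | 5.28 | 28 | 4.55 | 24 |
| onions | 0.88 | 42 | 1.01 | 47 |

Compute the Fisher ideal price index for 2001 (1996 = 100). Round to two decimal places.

Laspeyres component (base-period weights):
ΣP(2001)Q(1996) = 4.87×122 + 4.55×28 + 1.01×42 = 594.14 + 127.4 + 42.42 = 763.96
ΣP(1996)Q(1996) = 3.61×122 + 5.28×28 + 0.88×42 = 440.42 + 147.84 + 36.96 = 625.22
L = 763.96 / 625.22 × 100 = 122.1906
Paasche component (current-period weights):
ΣP(2001)Q(2001) = 4.87×133 + 4.55×24 + 1.01×47 = 647.71 + 109.2 + 47.47 = 804.38
ΣP(1996)Q(2001) = 3.61×133 + 5.28×24 + 0.88×47 = 480.13 + 126.72 + 41.36 = 648.21
P = 804.38 / 648.21 × 100 = 124.0925
Fisher = √(L × P) = √(122.1906 × 124.0925) = 123.1379

123.14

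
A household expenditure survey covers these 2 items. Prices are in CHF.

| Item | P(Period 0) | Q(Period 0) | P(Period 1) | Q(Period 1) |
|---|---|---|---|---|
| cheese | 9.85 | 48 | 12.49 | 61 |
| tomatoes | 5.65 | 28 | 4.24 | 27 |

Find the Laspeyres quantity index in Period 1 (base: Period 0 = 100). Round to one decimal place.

119.4

Laspeyres quantity index uses base-period prices as weights.
ΣP(Period 0)·Q(Period 1) = 9.85×61 + 5.65×27 = 600.85 + 152.55 = 753.4
ΣP(Period 0)·Q(Period 0) = 9.85×48 + 5.65×28 = 472.8 + 158.2 = 631
Index = 753.4 / 631 × 100 = 119.3978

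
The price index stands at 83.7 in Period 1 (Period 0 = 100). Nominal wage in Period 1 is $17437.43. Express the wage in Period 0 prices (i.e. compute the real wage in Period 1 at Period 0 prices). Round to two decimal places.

Real = Nominal ÷ (Index/100) = 17437.43 ÷ (83.7/100)
     = 17437.43 ÷ 0.837 = 20833.2497

20833.25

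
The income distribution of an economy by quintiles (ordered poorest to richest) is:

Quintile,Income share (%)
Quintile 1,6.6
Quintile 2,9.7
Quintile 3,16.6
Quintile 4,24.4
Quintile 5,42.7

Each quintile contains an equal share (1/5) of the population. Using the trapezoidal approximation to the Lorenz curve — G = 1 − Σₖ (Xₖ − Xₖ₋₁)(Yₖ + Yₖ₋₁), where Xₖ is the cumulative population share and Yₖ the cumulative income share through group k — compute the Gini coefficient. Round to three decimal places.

Cumulative income shares Yₖ: 0.0660, 0.1630, 0.3290, 0.5730, 1.0000
Σ (Xₖ−Xₖ₋₁)(Yₖ+Yₖ₋₁) = (1/5)(0.0660+0.0000) + (1/5)(0.1630+0.0660) + (1/5)(0.3290+0.1630) + (1/5)(0.5730+0.3290) + (1/5)(1.0000+0.5730)
  = 0.0132 + 0.0458 + 0.0984 + 0.1804 + 0.3146 = 0.6524
G = 1 − 0.6524 = 0.3476

0.348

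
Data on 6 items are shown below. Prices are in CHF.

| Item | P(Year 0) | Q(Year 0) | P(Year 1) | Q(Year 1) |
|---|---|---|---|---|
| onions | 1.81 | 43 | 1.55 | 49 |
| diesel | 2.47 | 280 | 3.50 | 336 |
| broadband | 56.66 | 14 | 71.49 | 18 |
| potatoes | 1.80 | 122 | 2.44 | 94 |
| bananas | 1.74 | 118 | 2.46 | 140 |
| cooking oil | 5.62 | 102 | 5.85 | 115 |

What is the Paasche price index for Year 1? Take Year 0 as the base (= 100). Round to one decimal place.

126.3

Paasche price index uses current-period quantities as weights.
ΣP(Year 1)·Q(Year 1) = 1.55×49 + 3.50×336 + 71.49×18 + 2.44×94 + 2.46×140 + 5.85×115 = 75.95 + 1176 + 1286.82 + 229.36 + 344.4 + 672.75 = 3785.28
ΣP(Year 0)·Q(Year 1) = 1.81×49 + 2.47×336 + 56.66×18 + 1.80×94 + 1.74×140 + 5.62×115 = 88.69 + 829.92 + 1019.88 + 169.2 + 243.6 + 646.3 = 2997.59
Index = 3785.28 / 2997.59 × 100 = 126.2774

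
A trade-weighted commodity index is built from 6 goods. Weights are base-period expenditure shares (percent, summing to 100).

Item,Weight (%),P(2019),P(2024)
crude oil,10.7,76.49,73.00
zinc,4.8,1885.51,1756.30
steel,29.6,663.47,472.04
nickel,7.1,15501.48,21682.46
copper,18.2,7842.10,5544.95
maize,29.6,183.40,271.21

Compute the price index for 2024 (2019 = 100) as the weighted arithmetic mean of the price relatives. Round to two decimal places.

102.31

crude oil: 10.7 × (73.00/76.49) = 10.7 × 0.954373 = 10.2118
zinc: 4.8 × (1756.30/1885.51) = 4.8 × 0.931472 = 4.4711
steel: 29.6 × (472.04/663.47) = 29.6 × 0.711472 = 21.0596
nickel: 7.1 × (21682.46/15501.48) = 7.1 × 1.398735 = 9.9310
copper: 18.2 × (5544.95/7842.10) = 18.2 × 0.707075 = 12.8688
maize: 29.6 × (271.21/183.40) = 29.6 × 1.478790 = 43.7722
Index = Σ wᵢ·(p₁ᵢ/p₀ᵢ) = 10.2118 + 4.4711 + 21.0596 + 9.9310 + 12.8688 + 43.7722 = 102.3144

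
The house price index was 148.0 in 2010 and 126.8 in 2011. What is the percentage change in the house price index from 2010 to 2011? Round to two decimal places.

-14.32%

Change = (126.8 − 148.0) / 148.0 × 100
       = -21.2 / 148.0 × 100 = -14.3243%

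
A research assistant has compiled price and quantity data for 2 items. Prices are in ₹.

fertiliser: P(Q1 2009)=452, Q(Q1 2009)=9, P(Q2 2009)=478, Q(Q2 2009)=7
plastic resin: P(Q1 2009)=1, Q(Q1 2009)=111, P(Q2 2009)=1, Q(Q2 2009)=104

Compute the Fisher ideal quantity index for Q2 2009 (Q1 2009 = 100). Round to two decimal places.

Laspeyres component (base-period weights):
ΣP(Q1 2009)Q(Q2 2009) = 452×7 + 1×104 = 3164 + 104 = 3268
ΣP(Q1 2009)Q(Q1 2009) = 452×9 + 1×111 = 4068 + 111 = 4179
L = 3268 / 4179 × 100 = 78.2005
Paasche component (current-period weights):
ΣP(Q2 2009)Q(Q2 2009) = 478×7 + 1×104 = 3346 + 104 = 3450
ΣP(Q2 2009)Q(Q1 2009) = 478×9 + 1×111 = 4302 + 111 = 4413
P = 3450 / 4413 × 100 = 78.1781
Fisher = √(L × P) = √(78.2005 × 78.1781) = 78.1893

78.19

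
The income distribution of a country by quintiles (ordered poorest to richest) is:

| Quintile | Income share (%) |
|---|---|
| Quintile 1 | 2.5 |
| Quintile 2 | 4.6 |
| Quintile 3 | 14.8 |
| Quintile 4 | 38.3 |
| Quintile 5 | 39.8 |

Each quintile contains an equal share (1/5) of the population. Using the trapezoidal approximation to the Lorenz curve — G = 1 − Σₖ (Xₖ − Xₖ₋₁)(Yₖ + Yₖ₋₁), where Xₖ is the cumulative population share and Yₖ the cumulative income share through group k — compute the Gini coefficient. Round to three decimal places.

Cumulative income shares Yₖ: 0.0250, 0.0710, 0.2190, 0.6020, 1.0000
Σ (Xₖ−Xₖ₋₁)(Yₖ+Yₖ₋₁) = (1/5)(0.0250+0.0000) + (1/5)(0.0710+0.0250) + (1/5)(0.2190+0.0710) + (1/5)(0.6020+0.2190) + (1/5)(1.0000+0.6020)
  = 0.0050 + 0.0192 + 0.0580 + 0.1642 + 0.3204 = 0.5668
G = 1 − 0.5668 = 0.4332

0.433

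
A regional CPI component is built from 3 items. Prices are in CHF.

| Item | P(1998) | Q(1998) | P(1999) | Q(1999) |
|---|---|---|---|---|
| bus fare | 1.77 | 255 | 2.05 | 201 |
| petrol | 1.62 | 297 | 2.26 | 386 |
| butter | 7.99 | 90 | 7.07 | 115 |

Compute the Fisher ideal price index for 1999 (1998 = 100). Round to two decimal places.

Laspeyres component (base-period weights):
ΣP(1999)Q(1998) = 2.05×255 + 2.26×297 + 7.07×90 = 522.75 + 671.22 + 636.3 = 1830.27
ΣP(1998)Q(1998) = 1.77×255 + 1.62×297 + 7.99×90 = 451.35 + 481.14 + 719.1 = 1651.59
L = 1830.27 / 1651.59 × 100 = 110.8187
Paasche component (current-period weights):
ΣP(1999)Q(1999) = 2.05×201 + 2.26×386 + 7.07×115 = 412.05 + 872.36 + 813.05 = 2097.46
ΣP(1998)Q(1999) = 1.77×201 + 1.62×386 + 7.99×115 = 355.77 + 625.32 + 918.85 = 1899.94
P = 2097.46 / 1899.94 × 100 = 110.3961
Fisher = √(L × P) = √(110.8187 × 110.3961) = 110.6072

110.61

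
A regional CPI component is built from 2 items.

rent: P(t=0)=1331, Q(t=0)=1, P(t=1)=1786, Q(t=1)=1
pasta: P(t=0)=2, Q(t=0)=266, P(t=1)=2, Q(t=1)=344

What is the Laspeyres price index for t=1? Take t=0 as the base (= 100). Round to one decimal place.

Laspeyres price index uses base-period quantities as weights.
ΣP(t=1)·Q(t=0) = 1786×1 + 2×266 = 1786 + 532 = 2318
ΣP(t=0)·Q(t=0) = 1331×1 + 2×266 = 1331 + 532 = 1863
Index = 2318 / 1863 × 100 = 124.4230

124.4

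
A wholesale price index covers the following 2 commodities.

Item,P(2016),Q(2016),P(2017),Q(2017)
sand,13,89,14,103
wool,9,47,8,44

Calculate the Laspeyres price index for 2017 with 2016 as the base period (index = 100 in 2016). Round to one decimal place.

Laspeyres price index uses base-period quantities as weights.
ΣP(2017)·Q(2016) = 14×89 + 8×47 = 1246 + 376 = 1622
ΣP(2016)·Q(2016) = 13×89 + 9×47 = 1157 + 423 = 1580
Index = 1622 / 1580 × 100 = 102.6582

102.7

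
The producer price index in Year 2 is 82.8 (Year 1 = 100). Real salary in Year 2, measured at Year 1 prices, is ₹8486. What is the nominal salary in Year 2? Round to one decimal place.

Nominal = Real × (Index/100) = 8486 × (82.8/100)
        = 8486 × 0.828 = 7026.4080

7026.4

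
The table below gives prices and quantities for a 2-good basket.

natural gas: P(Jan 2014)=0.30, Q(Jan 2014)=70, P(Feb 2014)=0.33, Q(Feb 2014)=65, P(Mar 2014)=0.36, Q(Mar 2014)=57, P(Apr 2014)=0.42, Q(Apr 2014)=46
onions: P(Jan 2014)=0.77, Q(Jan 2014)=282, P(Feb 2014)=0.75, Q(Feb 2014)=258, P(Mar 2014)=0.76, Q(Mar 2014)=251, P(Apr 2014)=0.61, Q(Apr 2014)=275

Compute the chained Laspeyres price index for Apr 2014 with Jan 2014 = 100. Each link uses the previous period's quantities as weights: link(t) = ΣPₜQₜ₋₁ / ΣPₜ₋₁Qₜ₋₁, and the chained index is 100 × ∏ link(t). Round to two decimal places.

Link Jan 2014→Feb 2014:
ΣP(Feb 2014)Q(Jan 2014) = 0.33×70 + 0.75×282 = 23.1 + 211.5 = 234.6
ΣP(Jan 2014)Q(Jan 2014) = 0.30×70 + 0.77×282 = 21 + 217.14 = 238.14
link = 234.6/238.14 = 0.985135
Link Feb 2014→Mar 2014:
ΣP(Mar 2014)Q(Feb 2014) = 0.36×65 + 0.76×258 = 23.4 + 196.08 = 219.48
ΣP(Feb 2014)Q(Feb 2014) = 0.33×65 + 0.75×258 = 21.45 + 193.5 = 214.95
link = 219.48/214.95 = 1.021075
Link Mar 2014→Apr 2014:
ΣP(Apr 2014)Q(Mar 2014) = 0.42×57 + 0.61×251 = 23.94 + 153.11 = 177.05
ΣP(Mar 2014)Q(Mar 2014) = 0.36×57 + 0.76×251 = 20.52 + 190.76 = 211.28
link = 177.05/211.28 = 0.837988
Chained index = 100 × 0.985135 × 1.021075 × 0.837988 = 84.2928

84.29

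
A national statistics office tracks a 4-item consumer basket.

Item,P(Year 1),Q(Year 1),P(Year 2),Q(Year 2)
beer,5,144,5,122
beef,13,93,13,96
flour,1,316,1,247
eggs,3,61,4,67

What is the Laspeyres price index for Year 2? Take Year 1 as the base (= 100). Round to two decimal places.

102.51

Laspeyres price index uses base-period quantities as weights.
ΣP(Year 2)·Q(Year 1) = 5×144 + 13×93 + 1×316 + 4×61 = 720 + 1209 + 316 + 244 = 2489
ΣP(Year 1)·Q(Year 1) = 5×144 + 13×93 + 1×316 + 3×61 = 720 + 1209 + 316 + 183 = 2428
Index = 2489 / 2428 × 100 = 102.5124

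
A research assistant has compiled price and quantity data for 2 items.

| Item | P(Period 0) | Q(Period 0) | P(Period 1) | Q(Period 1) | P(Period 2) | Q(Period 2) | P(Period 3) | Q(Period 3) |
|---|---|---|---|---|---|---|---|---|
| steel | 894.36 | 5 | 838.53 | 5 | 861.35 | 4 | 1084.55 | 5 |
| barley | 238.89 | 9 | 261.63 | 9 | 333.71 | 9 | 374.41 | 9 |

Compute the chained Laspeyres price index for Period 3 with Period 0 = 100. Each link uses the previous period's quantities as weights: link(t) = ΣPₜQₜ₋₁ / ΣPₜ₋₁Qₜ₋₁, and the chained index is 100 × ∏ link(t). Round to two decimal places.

131.95

Link Period 0→Period 1:
ΣP(Period 1)Q(Period 0) = 838.53×5 + 261.63×9 = 4192.65 + 2354.67 = 6547.32
ΣP(Period 0)Q(Period 0) = 894.36×5 + 238.89×9 = 4471.8 + 2150.01 = 6621.81
link = 6547.32/6621.81 = 0.988751
Link Period 1→Period 2:
ΣP(Period 2)Q(Period 1) = 861.35×5 + 333.71×9 = 4306.75 + 3003.39 = 7310.14
ΣP(Period 1)Q(Period 1) = 838.53×5 + 261.63×9 = 4192.65 + 2354.67 = 6547.32
link = 7310.14/6547.32 = 1.116509
Link Period 2→Period 3:
ΣP(Period 3)Q(Period 2) = 1084.55×4 + 374.41×9 = 4338.2 + 3369.69 = 7707.89
ΣP(Period 2)Q(Period 2) = 861.35×4 + 333.71×9 = 3445.4 + 3003.39 = 6448.79
link = 7707.89/6448.79 = 1.195246
Chained index = 100 × 0.988751 × 1.116509 × 1.195246 = 131.9490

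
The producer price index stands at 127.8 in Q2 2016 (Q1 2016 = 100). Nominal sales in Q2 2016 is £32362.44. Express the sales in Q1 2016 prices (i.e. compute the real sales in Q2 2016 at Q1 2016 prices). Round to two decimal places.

25322.72

Real = Nominal ÷ (Index/100) = 32362.44 ÷ (127.8/100)
     = 32362.44 ÷ 1.278 = 25322.7230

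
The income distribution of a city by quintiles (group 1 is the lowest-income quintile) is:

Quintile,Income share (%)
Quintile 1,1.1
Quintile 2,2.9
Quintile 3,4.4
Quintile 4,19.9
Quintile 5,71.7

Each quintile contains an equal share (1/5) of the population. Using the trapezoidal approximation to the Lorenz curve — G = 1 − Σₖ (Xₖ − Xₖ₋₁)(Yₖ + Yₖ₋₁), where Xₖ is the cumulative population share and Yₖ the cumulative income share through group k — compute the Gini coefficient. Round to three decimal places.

0.633

Cumulative income shares Yₖ: 0.0110, 0.0400, 0.0840, 0.2830, 1.0000
Σ (Xₖ−Xₖ₋₁)(Yₖ+Yₖ₋₁) = (1/5)(0.0110+0.0000) + (1/5)(0.0400+0.0110) + (1/5)(0.0840+0.0400) + (1/5)(0.2830+0.0840) + (1/5)(1.0000+0.2830)
  = 0.0022 + 0.0102 + 0.0248 + 0.0734 + 0.2566 = 0.3672
G = 1 − 0.3672 = 0.6328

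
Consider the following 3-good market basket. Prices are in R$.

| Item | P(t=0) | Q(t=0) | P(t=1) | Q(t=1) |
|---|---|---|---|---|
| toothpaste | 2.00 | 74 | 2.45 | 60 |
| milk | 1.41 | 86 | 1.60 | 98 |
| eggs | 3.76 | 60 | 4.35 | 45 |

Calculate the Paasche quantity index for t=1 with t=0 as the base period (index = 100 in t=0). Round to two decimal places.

Paasche quantity index uses current-period prices as weights.
ΣP(t=1)·Q(t=1) = 2.45×60 + 1.60×98 + 4.35×45 = 147 + 156.8 + 195.75 = 499.55
ΣP(t=1)·Q(t=0) = 2.45×74 + 1.60×86 + 4.35×60 = 181.3 + 137.6 + 261 = 579.9
Index = 499.55 / 579.9 × 100 = 86.1442

86.14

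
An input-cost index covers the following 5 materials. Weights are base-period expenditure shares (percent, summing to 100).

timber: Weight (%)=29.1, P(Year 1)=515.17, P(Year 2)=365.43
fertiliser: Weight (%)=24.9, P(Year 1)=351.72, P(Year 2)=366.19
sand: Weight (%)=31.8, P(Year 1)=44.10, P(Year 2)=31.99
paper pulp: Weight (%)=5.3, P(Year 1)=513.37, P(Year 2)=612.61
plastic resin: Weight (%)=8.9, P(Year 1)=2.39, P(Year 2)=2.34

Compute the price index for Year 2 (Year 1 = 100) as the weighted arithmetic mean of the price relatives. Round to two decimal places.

timber: 29.1 × (365.43/515.17) = 29.1 × 0.709339 = 20.6418
fertiliser: 24.9 × (366.19/351.72) = 24.9 × 1.041141 = 25.9244
sand: 31.8 × (31.99/44.10) = 31.8 × 0.725397 = 23.0676
paper pulp: 5.3 × (612.61/513.37) = 5.3 × 1.193311 = 6.3245
plastic resin: 8.9 × (2.34/2.39) = 8.9 × 0.979079 = 8.7138
Index = Σ wᵢ·(p₁ᵢ/p₀ᵢ) = 20.6418 + 25.9244 + 23.0676 + 6.3245 + 8.7138 = 84.6721

84.67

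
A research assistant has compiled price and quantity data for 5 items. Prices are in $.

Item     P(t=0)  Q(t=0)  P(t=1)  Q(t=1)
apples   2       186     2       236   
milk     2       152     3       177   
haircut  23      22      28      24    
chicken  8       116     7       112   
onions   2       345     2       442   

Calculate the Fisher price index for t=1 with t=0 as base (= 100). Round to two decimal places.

Laspeyres component (base-period weights):
ΣP(t=1)Q(t=0) = 2×186 + 3×152 + 28×22 + 7×116 + 2×345 = 372 + 456 + 616 + 812 + 690 = 2946
ΣP(t=0)Q(t=0) = 2×186 + 2×152 + 23×22 + 8×116 + 2×345 = 372 + 304 + 506 + 928 + 690 = 2800
L = 2946 / 2800 × 100 = 105.2143
Paasche component (current-period weights):
ΣP(t=1)Q(t=1) = 2×236 + 3×177 + 28×24 + 7×112 + 2×442 = 472 + 531 + 672 + 784 + 884 = 3343
ΣP(t=0)Q(t=1) = 2×236 + 2×177 + 23×24 + 8×112 + 2×442 = 472 + 354 + 552 + 896 + 884 = 3158
P = 3343 / 3158 × 100 = 105.8581
Fisher = √(L × P) = √(105.2143 × 105.8581) = 105.5357

105.54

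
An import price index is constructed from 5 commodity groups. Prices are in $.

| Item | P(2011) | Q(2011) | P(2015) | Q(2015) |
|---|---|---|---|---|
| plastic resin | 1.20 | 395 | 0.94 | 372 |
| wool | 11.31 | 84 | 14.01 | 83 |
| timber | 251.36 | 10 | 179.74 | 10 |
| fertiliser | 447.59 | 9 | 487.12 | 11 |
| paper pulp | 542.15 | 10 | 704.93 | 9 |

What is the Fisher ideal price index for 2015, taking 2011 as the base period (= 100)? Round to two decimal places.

109.98

Laspeyres component (base-period weights):
ΣP(2015)Q(2011) = 0.94×395 + 14.01×84 + 179.74×10 + 487.12×9 + 704.93×10 = 371.3 + 1176.84 + 1797.4 + 4384.08 + 7049.3 = 14778.92
ΣP(2011)Q(2011) = 1.20×395 + 11.31×84 + 251.36×10 + 447.59×9 + 542.15×10 = 474 + 950.04 + 2513.6 + 4028.31 + 5421.5 = 13387.45
L = 14778.92 / 13387.45 × 100 = 110.3938
Paasche component (current-period weights):
ΣP(2015)Q(2015) = 0.94×372 + 14.01×83 + 179.74×10 + 487.12×11 + 704.93×9 = 349.68 + 1162.83 + 1797.4 + 5358.32 + 6344.37 = 15012.6
ΣP(2011)Q(2015) = 1.20×372 + 11.31×83 + 251.36×10 + 447.59×11 + 542.15×9 = 446.4 + 938.73 + 2513.6 + 4923.49 + 4879.35 = 13701.57
P = 15012.6 / 13701.57 × 100 = 109.5685
Fisher = √(L × P) = √(110.3938 × 109.5685) = 109.9804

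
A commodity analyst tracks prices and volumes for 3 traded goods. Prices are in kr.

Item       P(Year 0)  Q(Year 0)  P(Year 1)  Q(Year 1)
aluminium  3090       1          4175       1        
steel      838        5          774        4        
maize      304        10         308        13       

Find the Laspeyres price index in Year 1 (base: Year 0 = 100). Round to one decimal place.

Laspeyres price index uses base-period quantities as weights.
ΣP(Year 1)·Q(Year 0) = 4175×1 + 774×5 + 308×10 = 4175 + 3870 + 3080 = 11125
ΣP(Year 0)·Q(Year 0) = 3090×1 + 838×5 + 304×10 = 3090 + 4190 + 3040 = 10320
Index = 11125 / 10320 × 100 = 107.8004

107.8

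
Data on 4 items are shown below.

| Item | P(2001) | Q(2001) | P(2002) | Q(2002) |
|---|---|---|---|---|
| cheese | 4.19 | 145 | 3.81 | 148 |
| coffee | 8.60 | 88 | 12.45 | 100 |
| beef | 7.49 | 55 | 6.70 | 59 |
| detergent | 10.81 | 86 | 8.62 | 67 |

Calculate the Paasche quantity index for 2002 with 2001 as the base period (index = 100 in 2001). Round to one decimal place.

Paasche quantity index uses current-period prices as weights.
ΣP(2002)·Q(2002) = 3.81×148 + 12.45×100 + 6.70×59 + 8.62×67 = 563.88 + 1245 + 395.3 + 577.54 = 2781.72
ΣP(2002)·Q(2001) = 3.81×145 + 12.45×88 + 6.70×55 + 8.62×86 = 552.45 + 1095.6 + 368.5 + 741.32 = 2757.87
Index = 2781.72 / 2757.87 × 100 = 100.8648

100.9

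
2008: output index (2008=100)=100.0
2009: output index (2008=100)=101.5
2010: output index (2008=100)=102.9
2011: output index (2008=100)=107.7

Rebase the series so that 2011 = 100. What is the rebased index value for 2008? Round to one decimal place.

Rebased(2008) = 100.0 / 107.7 × 100 = 92.8505

92.9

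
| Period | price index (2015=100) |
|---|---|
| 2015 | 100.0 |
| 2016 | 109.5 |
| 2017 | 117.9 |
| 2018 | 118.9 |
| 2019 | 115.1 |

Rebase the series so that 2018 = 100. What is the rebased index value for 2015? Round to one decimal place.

84.1

Rebased(2015) = 100.0 / 118.9 × 100 = 84.1043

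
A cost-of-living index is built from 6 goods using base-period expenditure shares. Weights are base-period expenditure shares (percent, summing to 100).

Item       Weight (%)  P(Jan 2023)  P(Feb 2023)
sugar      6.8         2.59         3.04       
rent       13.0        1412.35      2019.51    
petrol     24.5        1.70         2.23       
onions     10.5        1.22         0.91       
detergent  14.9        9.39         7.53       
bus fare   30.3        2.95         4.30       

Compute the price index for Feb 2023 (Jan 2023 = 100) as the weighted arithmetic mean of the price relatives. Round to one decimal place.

sugar: 6.8 × (3.04/2.59) = 6.8 × 1.173745 = 7.9815
rent: 13.0 × (2019.51/1412.35) = 13.0 × 1.429893 = 18.5886
petrol: 24.5 × (2.23/1.70) = 24.5 × 1.311765 = 32.1382
onions: 10.5 × (0.91/1.22) = 10.5 × 0.745902 = 7.8320
detergent: 14.9 × (7.53/9.39) = 14.9 × 0.801917 = 11.9486
bus fare: 30.3 × (4.30/2.95) = 30.3 × 1.457627 = 44.1661
Index = Σ wᵢ·(p₁ᵢ/p₀ᵢ) = 7.9815 + 18.5886 + 32.1382 + 7.8320 + 11.9486 + 44.1661 = 122.6549

122.7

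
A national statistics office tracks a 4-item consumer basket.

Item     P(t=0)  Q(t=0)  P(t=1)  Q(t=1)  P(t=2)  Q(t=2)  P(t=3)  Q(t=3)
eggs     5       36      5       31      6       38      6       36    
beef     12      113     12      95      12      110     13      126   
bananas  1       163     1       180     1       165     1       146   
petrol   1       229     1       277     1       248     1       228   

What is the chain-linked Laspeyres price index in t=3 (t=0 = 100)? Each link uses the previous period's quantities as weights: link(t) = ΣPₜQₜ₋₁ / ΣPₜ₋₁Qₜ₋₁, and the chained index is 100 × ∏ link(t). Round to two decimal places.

107.48

Link t=0→t=1:
ΣP(t=1)Q(t=0) = 5×36 + 12×113 + 1×163 + 1×229 = 180 + 1356 + 163 + 229 = 1928
ΣP(t=0)Q(t=0) = 5×36 + 12×113 + 1×163 + 1×229 = 180 + 1356 + 163 + 229 = 1928
link = 1928/1928 = 1.000000
Link t=1→t=2:
ΣP(t=2)Q(t=1) = 6×31 + 12×95 + 1×180 + 1×277 = 186 + 1140 + 180 + 277 = 1783
ΣP(t=1)Q(t=1) = 5×31 + 12×95 + 1×180 + 1×277 = 155 + 1140 + 180 + 277 = 1752
link = 1783/1752 = 1.017694
Link t=2→t=3:
ΣP(t=3)Q(t=2) = 6×38 + 13×110 + 1×165 + 1×248 = 228 + 1430 + 165 + 248 = 2071
ΣP(t=2)Q(t=2) = 6×38 + 12×110 + 1×165 + 1×248 = 228 + 1320 + 165 + 248 = 1961
link = 2071/1961 = 1.056094
Chained index = 100 × 1.000000 × 1.017694 × 1.056094 = 107.4780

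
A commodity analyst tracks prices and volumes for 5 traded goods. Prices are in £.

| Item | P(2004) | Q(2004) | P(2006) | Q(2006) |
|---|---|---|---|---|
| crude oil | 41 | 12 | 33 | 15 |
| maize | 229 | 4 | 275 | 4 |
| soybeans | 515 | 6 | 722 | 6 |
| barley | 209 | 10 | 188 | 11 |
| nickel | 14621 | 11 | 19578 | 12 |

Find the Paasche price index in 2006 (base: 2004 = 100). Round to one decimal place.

133.2

Paasche price index uses current-period quantities as weights.
ΣP(2006)·Q(2006) = 33×15 + 275×4 + 722×6 + 188×11 + 19578×12 = 495 + 1100 + 4332 + 2068 + 234936 = 242931
ΣP(2004)·Q(2006) = 41×15 + 229×4 + 515×6 + 209×11 + 14621×12 = 615 + 916 + 3090 + 2299 + 175452 = 182372
Index = 242931 / 182372 × 100 = 133.2063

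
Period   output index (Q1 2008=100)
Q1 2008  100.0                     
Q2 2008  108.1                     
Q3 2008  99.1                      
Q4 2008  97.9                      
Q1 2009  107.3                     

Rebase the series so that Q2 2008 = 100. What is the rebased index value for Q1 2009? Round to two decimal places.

99.26

Rebased(Q1 2009) = 107.3 / 108.1 × 100 = 99.2599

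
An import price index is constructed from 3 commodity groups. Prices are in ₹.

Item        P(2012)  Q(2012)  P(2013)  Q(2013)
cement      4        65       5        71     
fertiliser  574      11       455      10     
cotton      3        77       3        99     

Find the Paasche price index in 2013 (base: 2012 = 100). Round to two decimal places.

Paasche price index uses current-period quantities as weights.
ΣP(2013)·Q(2013) = 5×71 + 455×10 + 3×99 = 355 + 4550 + 297 = 5202
ΣP(2012)·Q(2013) = 4×71 + 574×10 + 3×99 = 284 + 5740 + 297 = 6321
Index = 5202 / 6321 × 100 = 82.2971

82.30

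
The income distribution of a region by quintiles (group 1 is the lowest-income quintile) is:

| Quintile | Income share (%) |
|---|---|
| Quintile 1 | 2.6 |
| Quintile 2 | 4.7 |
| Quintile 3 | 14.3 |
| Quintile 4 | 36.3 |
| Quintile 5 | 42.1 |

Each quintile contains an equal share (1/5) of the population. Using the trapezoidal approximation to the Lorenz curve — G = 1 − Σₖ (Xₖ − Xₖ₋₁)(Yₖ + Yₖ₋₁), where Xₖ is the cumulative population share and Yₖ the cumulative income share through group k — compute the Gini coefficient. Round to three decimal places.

Cumulative income shares Yₖ: 0.0260, 0.0730, 0.2160, 0.5790, 1.0000
Σ (Xₖ−Xₖ₋₁)(Yₖ+Yₖ₋₁) = (1/5)(0.0260+0.0000) + (1/5)(0.0730+0.0260) + (1/5)(0.2160+0.0730) + (1/5)(0.5790+0.2160) + (1/5)(1.0000+0.5790)
  = 0.0052 + 0.0198 + 0.0578 + 0.1590 + 0.3158 = 0.5576
G = 1 − 0.5576 = 0.4424

0.442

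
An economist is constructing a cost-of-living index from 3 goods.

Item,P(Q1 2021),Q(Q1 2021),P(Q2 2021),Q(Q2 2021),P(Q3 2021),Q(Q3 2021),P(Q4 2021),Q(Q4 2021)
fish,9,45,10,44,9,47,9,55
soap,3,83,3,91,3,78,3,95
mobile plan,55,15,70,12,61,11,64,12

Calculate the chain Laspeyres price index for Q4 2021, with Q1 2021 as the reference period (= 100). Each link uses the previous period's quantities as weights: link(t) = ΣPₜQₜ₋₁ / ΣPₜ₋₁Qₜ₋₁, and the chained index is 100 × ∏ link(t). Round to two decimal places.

Link Q1 2021→Q2 2021:
ΣP(Q2 2021)Q(Q1 2021) = 10×45 + 3×83 + 70×15 = 450 + 249 + 1050 = 1749
ΣP(Q1 2021)Q(Q1 2021) = 9×45 + 3×83 + 55×15 = 405 + 249 + 825 = 1479
link = 1749/1479 = 1.182556
Link Q2 2021→Q3 2021:
ΣP(Q3 2021)Q(Q2 2021) = 9×44 + 3×91 + 61×12 = 396 + 273 + 732 = 1401
ΣP(Q2 2021)Q(Q2 2021) = 10×44 + 3×91 + 70×12 = 440 + 273 + 840 = 1553
link = 1401/1553 = 0.902125
Link Q3 2021→Q4 2021:
ΣP(Q4 2021)Q(Q3 2021) = 9×47 + 3×78 + 64×11 = 423 + 234 + 704 = 1361
ΣP(Q3 2021)Q(Q3 2021) = 9×47 + 3×78 + 61×11 = 423 + 234 + 671 = 1328
link = 1361/1328 = 1.024849
Chained index = 100 × 1.182556 × 0.902125 × 1.024849 = 109.3323

109.33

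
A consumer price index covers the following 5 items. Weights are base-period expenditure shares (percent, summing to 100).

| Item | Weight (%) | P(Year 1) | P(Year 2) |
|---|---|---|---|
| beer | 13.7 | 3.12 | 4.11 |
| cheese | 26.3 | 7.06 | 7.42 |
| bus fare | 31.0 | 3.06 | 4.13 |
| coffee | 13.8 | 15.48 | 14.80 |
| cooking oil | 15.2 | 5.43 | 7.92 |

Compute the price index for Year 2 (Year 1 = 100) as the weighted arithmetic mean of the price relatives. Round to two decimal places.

122.89

beer: 13.7 × (4.11/3.12) = 13.7 × 1.317308 = 18.0471
cheese: 26.3 × (7.42/7.06) = 26.3 × 1.050992 = 27.6411
bus fare: 31.0 × (4.13/3.06) = 31.0 × 1.349673 = 41.8399
coffee: 13.8 × (14.80/15.48) = 13.8 × 0.956072 = 13.1938
cooking oil: 15.2 × (7.92/5.43) = 15.2 × 1.458564 = 22.1702
Index = Σ wᵢ·(p₁ᵢ/p₀ᵢ) = 18.0471 + 27.6411 + 41.8399 + 13.1938 + 22.1702 = 122.8920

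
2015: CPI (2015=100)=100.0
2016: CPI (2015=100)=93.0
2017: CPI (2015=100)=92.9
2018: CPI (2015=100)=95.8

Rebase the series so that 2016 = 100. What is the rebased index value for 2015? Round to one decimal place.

107.5

Rebased(2015) = 100.0 / 93.0 × 100 = 107.5269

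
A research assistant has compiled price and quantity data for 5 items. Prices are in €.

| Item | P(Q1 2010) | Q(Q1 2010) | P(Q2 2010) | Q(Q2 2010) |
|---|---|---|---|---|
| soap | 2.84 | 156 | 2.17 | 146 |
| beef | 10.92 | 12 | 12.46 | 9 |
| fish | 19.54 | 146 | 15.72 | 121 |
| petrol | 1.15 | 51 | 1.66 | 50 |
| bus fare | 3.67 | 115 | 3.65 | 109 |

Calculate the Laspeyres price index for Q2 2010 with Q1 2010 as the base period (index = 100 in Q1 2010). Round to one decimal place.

84.1

Laspeyres price index uses base-period quantities as weights.
ΣP(Q2 2010)·Q(Q1 2010) = 2.17×156 + 12.46×12 + 15.72×146 + 1.66×51 + 3.65×115 = 338.52 + 149.52 + 2295.12 + 84.66 + 419.75 = 3287.57
ΣP(Q1 2010)·Q(Q1 2010) = 2.84×156 + 10.92×12 + 19.54×146 + 1.15×51 + 3.67×115 = 443.04 + 131.04 + 2852.84 + 58.65 + 422.05 = 3907.62
Index = 3287.57 / 3907.62 × 100 = 84.1323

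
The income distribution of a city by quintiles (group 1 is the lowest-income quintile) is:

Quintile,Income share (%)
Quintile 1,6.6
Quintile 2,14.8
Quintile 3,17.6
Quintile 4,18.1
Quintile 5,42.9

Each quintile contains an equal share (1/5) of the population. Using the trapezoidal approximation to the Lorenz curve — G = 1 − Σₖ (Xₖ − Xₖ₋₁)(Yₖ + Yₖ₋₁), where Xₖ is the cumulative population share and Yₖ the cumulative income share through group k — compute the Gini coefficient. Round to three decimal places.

0.304

Cumulative income shares Yₖ: 0.0660, 0.2140, 0.3900, 0.5710, 1.0000
Σ (Xₖ−Xₖ₋₁)(Yₖ+Yₖ₋₁) = (1/5)(0.0660+0.0000) + (1/5)(0.2140+0.0660) + (1/5)(0.3900+0.2140) + (1/5)(0.5710+0.3900) + (1/5)(1.0000+0.5710)
  = 0.0132 + 0.0560 + 0.1208 + 0.1922 + 0.3142 = 0.6964
G = 1 − 0.6964 = 0.3036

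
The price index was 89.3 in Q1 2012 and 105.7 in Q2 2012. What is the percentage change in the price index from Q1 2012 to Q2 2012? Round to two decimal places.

Change = (105.7 − 89.3) / 89.3 × 100
       = 16.4 / 89.3 × 100 = 18.3651%

18.37%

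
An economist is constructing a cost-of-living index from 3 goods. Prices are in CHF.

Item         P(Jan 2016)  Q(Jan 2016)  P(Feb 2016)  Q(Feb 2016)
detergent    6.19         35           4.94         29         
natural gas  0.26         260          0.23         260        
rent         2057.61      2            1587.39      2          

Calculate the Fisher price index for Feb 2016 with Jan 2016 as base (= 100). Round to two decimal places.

Laspeyres component (base-period weights):
ΣP(Feb 2016)Q(Jan 2016) = 4.94×35 + 0.23×260 + 1587.39×2 = 172.9 + 59.8 + 3174.78 = 3407.48
ΣP(Jan 2016)Q(Jan 2016) = 6.19×35 + 0.26×260 + 2057.61×2 = 216.65 + 67.6 + 4115.22 = 4399.47
L = 3407.48 / 4399.47 × 100 = 77.4521
Paasche component (current-period weights):
ΣP(Feb 2016)Q(Feb 2016) = 4.94×29 + 0.23×260 + 1587.39×2 = 143.26 + 59.8 + 3174.78 = 3377.84
ΣP(Jan 2016)Q(Feb 2016) = 6.19×29 + 0.26×260 + 2057.61×2 = 179.51 + 67.6 + 4115.22 = 4362.33
P = 3377.84 / 4362.33 × 100 = 77.4320
Fisher = √(L × P) = √(77.4521 × 77.4320) = 77.4420

77.44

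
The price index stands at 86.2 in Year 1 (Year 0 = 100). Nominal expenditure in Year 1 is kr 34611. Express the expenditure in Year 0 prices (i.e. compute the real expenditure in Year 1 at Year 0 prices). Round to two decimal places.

Real = Nominal ÷ (Index/100) = 34611 ÷ (86.2/100)
     = 34611 ÷ 0.862 = 40151.9722

40151.97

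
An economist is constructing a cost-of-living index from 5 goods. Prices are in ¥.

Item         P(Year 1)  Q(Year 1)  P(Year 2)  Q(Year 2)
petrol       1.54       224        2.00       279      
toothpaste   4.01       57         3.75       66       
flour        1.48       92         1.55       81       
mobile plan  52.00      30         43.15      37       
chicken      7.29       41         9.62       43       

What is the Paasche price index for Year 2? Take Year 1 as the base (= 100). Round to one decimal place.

96.4

Paasche price index uses current-period quantities as weights.
ΣP(Year 2)·Q(Year 2) = 2.00×279 + 3.75×66 + 1.55×81 + 43.15×37 + 9.62×43 = 558 + 247.5 + 125.55 + 1596.55 + 413.66 = 2941.26
ΣP(Year 1)·Q(Year 2) = 1.54×279 + 4.01×66 + 1.48×81 + 52.00×37 + 7.29×43 = 429.66 + 264.66 + 119.88 + 1924 + 313.47 = 3051.67
Index = 2941.26 / 3051.67 × 100 = 96.3820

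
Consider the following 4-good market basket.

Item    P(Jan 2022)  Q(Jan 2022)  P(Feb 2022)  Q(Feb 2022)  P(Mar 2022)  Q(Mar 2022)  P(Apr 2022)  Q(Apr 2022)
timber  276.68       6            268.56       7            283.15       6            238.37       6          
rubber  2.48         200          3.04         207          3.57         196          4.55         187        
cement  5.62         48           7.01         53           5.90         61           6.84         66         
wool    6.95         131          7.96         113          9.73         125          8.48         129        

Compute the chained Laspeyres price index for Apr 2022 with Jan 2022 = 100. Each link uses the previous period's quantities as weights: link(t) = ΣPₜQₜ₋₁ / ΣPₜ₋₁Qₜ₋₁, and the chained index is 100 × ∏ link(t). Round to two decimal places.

Link Jan 2022→Feb 2022:
ΣP(Feb 2022)Q(Jan 2022) = 268.56×6 + 3.04×200 + 7.01×48 + 7.96×131 = 1611.36 + 608 + 336.48 + 1042.76 = 3598.6
ΣP(Jan 2022)Q(Jan 2022) = 276.68×6 + 2.48×200 + 5.62×48 + 6.95×131 = 1660.08 + 496 + 269.76 + 910.45 = 3336.29
link = 3598.6/3336.29 = 1.078623
Link Feb 2022→Mar 2022:
ΣP(Mar 2022)Q(Feb 2022) = 283.15×7 + 3.57×207 + 5.90×53 + 9.73×113 = 1982.05 + 738.99 + 312.7 + 1099.49 = 4133.23
ΣP(Feb 2022)Q(Feb 2022) = 268.56×7 + 3.04×207 + 7.01×53 + 7.96×113 = 1879.92 + 629.28 + 371.53 + 899.48 = 3780.21
link = 4133.23/3780.21 = 1.093386
Link Mar 2022→Apr 2022:
ΣP(Apr 2022)Q(Mar 2022) = 238.37×6 + 4.55×196 + 6.84×61 + 8.48×125 = 1430.22 + 891.8 + 417.24 + 1060 = 3799.26
ΣP(Mar 2022)Q(Mar 2022) = 283.15×6 + 3.57×196 + 5.90×61 + 9.73×125 = 1698.9 + 699.72 + 359.9 + 1216.25 = 3974.77
link = 3799.26/3974.77 = 0.955844
Chained index = 100 × 1.078623 × 1.093386 × 0.955844 = 112.7276

112.73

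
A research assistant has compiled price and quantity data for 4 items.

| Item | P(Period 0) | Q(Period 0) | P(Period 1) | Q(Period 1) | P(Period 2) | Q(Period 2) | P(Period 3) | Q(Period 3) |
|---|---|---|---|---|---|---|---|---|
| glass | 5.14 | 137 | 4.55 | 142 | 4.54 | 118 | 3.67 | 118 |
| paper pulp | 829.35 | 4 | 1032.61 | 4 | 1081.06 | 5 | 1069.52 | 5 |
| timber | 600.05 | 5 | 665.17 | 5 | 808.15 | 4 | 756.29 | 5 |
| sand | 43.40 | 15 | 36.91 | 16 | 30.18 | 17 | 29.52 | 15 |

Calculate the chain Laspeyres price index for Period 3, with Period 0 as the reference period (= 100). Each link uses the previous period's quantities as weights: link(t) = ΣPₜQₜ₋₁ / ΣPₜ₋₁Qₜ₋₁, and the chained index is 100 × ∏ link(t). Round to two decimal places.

118.06

Link Period 0→Period 1:
ΣP(Period 1)Q(Period 0) = 4.55×137 + 1032.61×4 + 665.17×5 + 36.91×15 = 623.35 + 4130.44 + 3325.85 + 553.65 = 8633.29
ΣP(Period 0)Q(Period 0) = 5.14×137 + 829.35×4 + 600.05×5 + 43.40×15 = 704.18 + 3317.4 + 3000.25 + 651 = 7672.83
link = 8633.29/7672.83 = 1.125177
Link Period 1→Period 2:
ΣP(Period 2)Q(Period 1) = 4.54×142 + 1081.06×4 + 808.15×5 + 30.18×16 = 644.68 + 4324.24 + 4040.75 + 482.88 = 9492.55
ΣP(Period 1)Q(Period 1) = 4.55×142 + 1032.61×4 + 665.17×5 + 36.91×16 = 646.1 + 4130.44 + 3325.85 + 590.56 = 8692.95
link = 9492.55/8692.95 = 1.091983
Link Period 2→Period 3:
ΣP(Period 3)Q(Period 2) = 3.67×118 + 1069.52×5 + 756.29×4 + 29.52×17 = 433.06 + 5347.6 + 3025.16 + 501.84 = 9307.66
ΣP(Period 2)Q(Period 2) = 4.54×118 + 1081.06×5 + 808.15×4 + 30.18×17 = 535.72 + 5405.3 + 3232.6 + 513.06 = 9686.68
link = 9307.66/9686.68 = 0.960872
Chained index = 100 × 1.125177 × 1.091983 × 0.960872 = 118.0598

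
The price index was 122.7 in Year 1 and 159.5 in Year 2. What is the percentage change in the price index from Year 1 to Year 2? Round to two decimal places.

Change = (159.5 − 122.7) / 122.7 × 100
       = 36.8 / 122.7 × 100 = 29.9919%

29.99%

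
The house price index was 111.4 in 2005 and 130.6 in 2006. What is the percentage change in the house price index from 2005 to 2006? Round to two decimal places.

Change = (130.6 − 111.4) / 111.4 × 100
       = 19.2 / 111.4 × 100 = 17.2352%

17.24%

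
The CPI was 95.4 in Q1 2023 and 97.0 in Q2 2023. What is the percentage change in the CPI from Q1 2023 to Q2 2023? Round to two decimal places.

Change = (97.0 − 95.4) / 95.4 × 100
       = 1.6 / 95.4 × 100 = 1.6771%

1.68%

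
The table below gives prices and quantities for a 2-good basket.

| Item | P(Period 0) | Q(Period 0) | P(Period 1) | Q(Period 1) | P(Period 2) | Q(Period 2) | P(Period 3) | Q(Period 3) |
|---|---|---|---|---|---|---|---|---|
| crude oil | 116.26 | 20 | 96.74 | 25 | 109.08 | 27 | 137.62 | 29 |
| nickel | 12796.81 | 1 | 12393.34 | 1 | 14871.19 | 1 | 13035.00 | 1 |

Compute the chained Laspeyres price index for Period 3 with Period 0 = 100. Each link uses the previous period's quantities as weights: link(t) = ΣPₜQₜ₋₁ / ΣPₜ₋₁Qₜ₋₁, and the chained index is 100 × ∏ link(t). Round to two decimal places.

105.84

Link Period 0→Period 1:
ΣP(Period 1)Q(Period 0) = 96.74×20 + 12393.34×1 = 1934.8 + 12393.34 = 14328.14
ΣP(Period 0)Q(Period 0) = 116.26×20 + 12796.81×1 = 2325.2 + 12796.81 = 15122.01
link = 14328.14/15122.01 = 0.947502
Link Period 1→Period 2:
ΣP(Period 2)Q(Period 1) = 109.08×25 + 14871.19×1 = 2727 + 14871.19 = 17598.19
ΣP(Period 1)Q(Period 1) = 96.74×25 + 12393.34×1 = 2418.5 + 12393.34 = 14811.84
link = 17598.19/14811.84 = 1.188116
Link Period 2→Period 3:
ΣP(Period 3)Q(Period 2) = 137.62×27 + 13035.00×1 = 3715.74 + 13035 = 16750.74
ΣP(Period 2)Q(Period 2) = 109.08×27 + 14871.19×1 = 2945.16 + 14871.19 = 17816.35
link = 16750.74/17816.35 = 0.940189
Chained index = 100 × 0.947502 × 1.188116 × 0.940189 = 105.8411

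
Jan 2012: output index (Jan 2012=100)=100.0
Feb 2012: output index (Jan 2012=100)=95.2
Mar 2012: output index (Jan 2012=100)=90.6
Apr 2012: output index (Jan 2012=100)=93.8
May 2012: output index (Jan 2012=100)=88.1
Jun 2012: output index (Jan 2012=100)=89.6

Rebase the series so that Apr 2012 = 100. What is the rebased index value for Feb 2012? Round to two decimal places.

Rebased(Feb 2012) = 95.2 / 93.8 × 100 = 101.4925

101.49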